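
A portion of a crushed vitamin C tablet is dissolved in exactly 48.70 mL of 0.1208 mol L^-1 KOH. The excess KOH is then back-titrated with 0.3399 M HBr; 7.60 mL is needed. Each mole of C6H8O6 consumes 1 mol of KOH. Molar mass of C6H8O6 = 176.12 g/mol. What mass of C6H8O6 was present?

0.581 g

Total n(KOH) added = 0.1208 x 0.04870 = 0.005883 mol.
n(HBr) used = 0.3399 x 0.007600 = 0.002583 mol, which equals the excess n(KOH).
So n(KOH) consumed by the sample = 0.005883 - 0.002583 = 0.003300 mol.
n(C6H8O6) = 0.003300 / 1 = 0.003300 mol.
mass = 0.003300 mol x 176.12 g/mol = 0.581 g.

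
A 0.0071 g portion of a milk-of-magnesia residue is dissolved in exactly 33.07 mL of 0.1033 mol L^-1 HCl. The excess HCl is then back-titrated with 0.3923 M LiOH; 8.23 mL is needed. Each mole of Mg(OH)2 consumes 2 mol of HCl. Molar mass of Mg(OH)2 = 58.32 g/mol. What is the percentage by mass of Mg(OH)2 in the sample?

77.0%

Total n(HCl) added = 0.1033 x 0.03307 = 0.003416 mol.
n(LiOH) used = 0.3923 x 0.008230 = 0.003229 mol, which equals the excess n(HCl).
So n(HCl) consumed by the sample = 0.003416 - 0.003229 = 0.0001875 mol.
n(Mg(OH)2) = 0.0001875 / 2 = 9.375e-5 mol.
mass Mg(OH)2 = 9.375e-5 x 58.32 = 0.005468 g, so %Mg(OH)2 = 0.005468/0.0071 x 100 = 77.0%.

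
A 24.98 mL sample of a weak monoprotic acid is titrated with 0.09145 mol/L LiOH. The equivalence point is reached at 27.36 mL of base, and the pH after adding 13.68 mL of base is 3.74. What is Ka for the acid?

1.8 x 10^-4

13.68 mL is half of the equivalence volume, so this is the half-equivalence point where [HA] = [A^-].
At half-equivalence pH = pKa, so pKa = 3.74.
Ka = 10^(-3.74) = 1.8 x 10^-4.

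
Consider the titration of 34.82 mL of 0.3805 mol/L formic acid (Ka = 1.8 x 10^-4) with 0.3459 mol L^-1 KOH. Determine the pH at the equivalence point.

8.50

n(HCOOH) = 0.3805 x 0.03482 = 0.01325 mol; V(KOH) at equivalence = 0.01325/0.3459 = 0.03830 L.
At equivalence all the acid is converted to HCOO-; total volume = 0.03482 + 0.03830 = 0.07312 L, so [HCOO-] = 0.01325/0.07312 = 0.1812 M.
Kb = Kw/Ka = 1.0e-14 / 1.8 x 10^-4 = 5.56e-11.
[OH^-] = sqrt(Kb x [HCOO-]) = sqrt(5.56e-11 x 0.1812) = 3.17e-6 M.
pOH = 5.50, so pH = 14.00 - 5.50 = 8.50.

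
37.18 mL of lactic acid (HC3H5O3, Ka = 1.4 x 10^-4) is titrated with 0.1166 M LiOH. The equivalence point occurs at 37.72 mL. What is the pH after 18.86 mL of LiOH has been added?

3.85

18.86 mL is exactly half the equivalence volume (37.72/2), i.e. the half-equivalence point.
There, n(HA) = n(A^-), so pH = pKa = -log(1.4 x 10^-4) = 3.85.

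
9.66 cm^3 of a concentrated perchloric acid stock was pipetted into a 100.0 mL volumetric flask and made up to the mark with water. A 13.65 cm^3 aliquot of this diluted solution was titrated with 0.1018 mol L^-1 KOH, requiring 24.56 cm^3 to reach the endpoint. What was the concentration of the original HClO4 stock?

1.90 M

n(KOH) = 0.1018 x 0.02456 = 0.002500 mol.
n(HClO4) in the aliquot = 0.002500 mol.
[diluted HClO4] = 0.002500 / 0.01365 = 0.1832 M.
Dilution factor = 100.0/9.660 = 10.35, so [stock] = 0.1832 x 10.35 = 1.90 M.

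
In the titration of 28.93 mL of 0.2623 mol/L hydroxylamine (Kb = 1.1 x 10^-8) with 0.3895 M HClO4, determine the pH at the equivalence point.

3.42

n(NH2OH) = 0.2623 x 0.02893 = 0.007588 mol; V(HClO4) at equivalence = 0.007588/0.3895 = 0.01948 L.
At equivalence the base is fully converted to NH3OH+; total volume = 0.04841 L, so [NH3OH+] = 0.007588/0.04841 = 0.1567 M.
Ka(NH3OH+) = Kw/Kb = 1.0e-14 / 1.1 x 10^-8 = 9.09e-7.
[H^+] = sqrt(Ka x [NH3OH+]) = sqrt(9.09e-7 x 0.1567) = 0.000377 M.
pH = -log(0.000377) = 3.42.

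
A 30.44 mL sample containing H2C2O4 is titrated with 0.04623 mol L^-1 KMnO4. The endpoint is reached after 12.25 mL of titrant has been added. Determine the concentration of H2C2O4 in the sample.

0.0465 M

n(KMnO4) = 0.04623 x 0.01225 = 0.0005663 mol.
From the balanced equation, 2 mol KMnO4 reacts with 5 mol H2C2O4, so n(H2C2O4) = 0.0005663 x 5/2 = 0.001416 mol.
[H2C2O4] = 0.001416 / 0.03044 L = 0.0465 M.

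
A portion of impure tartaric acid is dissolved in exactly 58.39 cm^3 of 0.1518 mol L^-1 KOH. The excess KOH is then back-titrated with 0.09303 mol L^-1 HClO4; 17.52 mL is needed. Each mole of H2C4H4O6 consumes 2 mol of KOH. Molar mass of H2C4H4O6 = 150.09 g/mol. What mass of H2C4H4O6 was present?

0.543 g

Total n(KOH) added = 0.1518 x 0.05839 = 0.008864 mol.
n(HClO4) used = 0.09303 x 0.01752 = 0.001630 mol, which equals the excess n(KOH).
So n(KOH) consumed by the sample = 0.008864 - 0.001630 = 0.007234 mol.
n(H2C4H4O6) = 0.007234 / 2 = 0.003617 mol.
mass = 0.003617 mol x 150.09 g/mol = 0.543 g.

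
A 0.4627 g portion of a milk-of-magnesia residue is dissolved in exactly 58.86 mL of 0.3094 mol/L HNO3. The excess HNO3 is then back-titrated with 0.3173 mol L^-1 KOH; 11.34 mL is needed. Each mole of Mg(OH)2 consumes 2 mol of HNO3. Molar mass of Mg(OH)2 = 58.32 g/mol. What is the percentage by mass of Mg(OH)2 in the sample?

92.1%

Total n(HNO3) added = 0.3094 x 0.05886 = 0.01821 mol.
n(KOH) used = 0.3173 x 0.01134 = 0.003598 mol, which equals the excess n(HNO3).
So n(HNO3) consumed by the sample = 0.01821 - 0.003598 = 0.01461 mol.
n(Mg(OH)2) = 0.01461 / 2 = 0.007307 mol.
mass Mg(OH)2 = 0.007307 x 58.32 = 0.4261 g, so %Mg(OH)2 = 0.4261/0.4627 x 100 = 92.1%.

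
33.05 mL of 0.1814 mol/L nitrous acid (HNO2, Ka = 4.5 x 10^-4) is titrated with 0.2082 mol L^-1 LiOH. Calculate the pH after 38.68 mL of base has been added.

n(acid) = 0.1814 x 0.03305 = 0.005995 mol; n(LiOH) added = 0.2082 x 0.03868 = 0.008053 mol.
Base is in excess by 0.008053 - 0.005995 = 0.002058 mol in a total volume of 0.07173 L.
[OH^-] = 0.002058/0.07173 = 0.02869 M, so pOH = 1.54 and pH = 14.00 - 1.54 = 12.46.

12.46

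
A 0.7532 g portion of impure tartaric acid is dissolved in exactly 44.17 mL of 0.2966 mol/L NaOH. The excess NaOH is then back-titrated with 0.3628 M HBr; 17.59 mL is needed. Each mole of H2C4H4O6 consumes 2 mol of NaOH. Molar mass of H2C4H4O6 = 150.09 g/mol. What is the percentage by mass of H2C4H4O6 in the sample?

Total n(NaOH) added = 0.2966 x 0.04417 = 0.01310 mol.
n(HBr) used = 0.3628 x 0.01759 = 0.006382 mol, which equals the excess n(NaOH).
So n(NaOH) consumed by the sample = 0.01310 - 0.006382 = 0.006719 mol.
n(H2C4H4O6) = 0.006719 / 2 = 0.003360 mol.
mass H2C4H4O6 = 0.003360 x 150.09 = 0.5042 g, so %H2C4H4O6 = 0.5042/0.7532 x 100 = 66.9%.

66.9%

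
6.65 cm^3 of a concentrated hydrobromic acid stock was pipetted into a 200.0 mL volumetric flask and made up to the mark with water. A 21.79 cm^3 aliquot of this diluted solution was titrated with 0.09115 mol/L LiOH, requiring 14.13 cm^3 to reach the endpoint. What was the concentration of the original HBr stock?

1.78 M

n(LiOH) = 0.09115 x 0.01413 = 0.001288 mol.
n(HBr) in the aliquot = 0.001288 mol.
[diluted HBr] = 0.001288 / 0.02179 = 0.05911 M.
Dilution factor = 200.0/6.650 = 30.08, so [stock] = 0.05911 x 30.08 = 1.78 M.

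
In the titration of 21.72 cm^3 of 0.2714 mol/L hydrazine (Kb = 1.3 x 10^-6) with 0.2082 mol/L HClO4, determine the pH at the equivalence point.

4.52

n(N2H4) = 0.2714 x 0.02172 = 0.005895 mol; V(HClO4) at equivalence = 0.005895/0.2082 = 0.02831 L.
At equivalence the base is fully converted to N2H5+; total volume = 0.05003 L, so [N2H5+] = 0.005895/0.05003 = 0.1178 M.
Ka(N2H5+) = Kw/Kb = 1.0e-14 / 1.3 x 10^-6 = 7.69e-9.
[H^+] = sqrt(Ka x [N2H5+]) = sqrt(7.69e-9 x 0.1178) = 3.01e-5 M.
pH = -log(3.01e-5) = 4.52.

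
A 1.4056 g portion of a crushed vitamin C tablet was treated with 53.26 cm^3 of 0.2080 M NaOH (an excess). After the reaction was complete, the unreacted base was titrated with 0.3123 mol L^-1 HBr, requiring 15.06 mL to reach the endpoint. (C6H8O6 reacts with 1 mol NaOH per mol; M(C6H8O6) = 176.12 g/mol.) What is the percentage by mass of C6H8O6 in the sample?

79.9%

Total n(NaOH) added = 0.2080 x 0.05326 = 0.01108 mol.
n(HBr) used = 0.3123 x 0.01506 = 0.004703 mol, which equals the excess n(NaOH).
So n(NaOH) consumed by the sample = 0.01108 - 0.004703 = 0.006375 mol.
n(C6H8O6) = 0.006375 / 1 = 0.006375 mol.
mass C6H8O6 = 0.006375 x 176.12 = 1.123 g, so %C6H8O6 = 1.123/1.4056 x 100 = 79.9%.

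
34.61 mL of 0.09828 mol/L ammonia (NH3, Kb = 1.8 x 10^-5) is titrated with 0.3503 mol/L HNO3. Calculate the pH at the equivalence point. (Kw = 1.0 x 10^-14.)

n(NH3) = 0.09828 x 0.03461 = 0.003401 mol; V(HNO3) at equivalence = 0.003401/0.3503 = 0.009710 L.
At equivalence the base is fully converted to NH4+; total volume = 0.04432 L, so [NH4+] = 0.003401/0.04432 = 0.07675 M.
Ka(NH4+) = Kw/Kb = 1.0e-14 / 1.8 x 10^-5 = 5.56e-10.
[H^+] = sqrt(Ka x [NH4+]) = sqrt(5.56e-10 x 0.07675) = 6.53e-6 M.
pH = -log(6.53e-6) = 5.19.

5.19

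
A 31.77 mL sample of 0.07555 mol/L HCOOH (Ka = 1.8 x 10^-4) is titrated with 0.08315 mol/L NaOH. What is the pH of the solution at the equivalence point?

n(HCOOH) = 0.07555 x 0.03177 = 0.002400 mol; V(NaOH) at equivalence = 0.002400/0.08315 = 0.02887 L.
At equivalence all the acid is converted to HCOO-; total volume = 0.03177 + 0.02887 = 0.06064 L, so [HCOO-] = 0.002400/0.06064 = 0.03958 M.
Kb = Kw/Ka = 1.0e-14 / 1.8 x 10^-4 = 5.56e-11.
[OH^-] = sqrt(Kb x [HCOO-]) = sqrt(5.56e-11 x 0.03958) = 1.48e-6 M.
pOH = 5.83, so pH = 14.00 - 5.83 = 8.17.

8.17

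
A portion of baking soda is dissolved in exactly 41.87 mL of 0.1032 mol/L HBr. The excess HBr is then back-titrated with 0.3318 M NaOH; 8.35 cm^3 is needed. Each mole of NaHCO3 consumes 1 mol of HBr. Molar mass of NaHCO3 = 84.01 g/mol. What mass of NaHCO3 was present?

0.130 g

Total n(HBr) added = 0.1032 x 0.04187 = 0.004321 mol.
n(NaOH) used = 0.3318 x 0.008350 = 0.002771 mol, which equals the excess n(HBr).
So n(HBr) consumed by the sample = 0.004321 - 0.002771 = 0.001550 mol.
n(NaHCO3) = 0.001550 / 1 = 0.001550 mol.
mass = 0.001550 mol x 84.01 g/mol = 0.130 g.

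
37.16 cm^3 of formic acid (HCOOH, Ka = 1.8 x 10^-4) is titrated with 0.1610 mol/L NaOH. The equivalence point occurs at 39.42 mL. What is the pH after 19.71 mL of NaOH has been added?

19.71 mL is exactly half the equivalence volume (39.42/2), i.e. the half-equivalence point.
There, n(HA) = n(A^-), so pH = pKa = -log(1.8 x 10^-4) = 3.74.

3.74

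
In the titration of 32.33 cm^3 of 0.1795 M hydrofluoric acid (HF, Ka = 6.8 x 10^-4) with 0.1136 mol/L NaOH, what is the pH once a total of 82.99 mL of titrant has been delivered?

n(acid) = 0.1795 x 0.03233 = 0.005803 mol; n(NaOH) added = 0.1136 x 0.08299 = 0.009428 mol.
Base is in excess by 0.009428 - 0.005803 = 0.003624 mol in a total volume of 0.1153 L.
[OH^-] = 0.003624/0.1153 = 0.03143 M, so pOH = 1.50 and pH = 14.00 - 1.50 = 12.50.

12.50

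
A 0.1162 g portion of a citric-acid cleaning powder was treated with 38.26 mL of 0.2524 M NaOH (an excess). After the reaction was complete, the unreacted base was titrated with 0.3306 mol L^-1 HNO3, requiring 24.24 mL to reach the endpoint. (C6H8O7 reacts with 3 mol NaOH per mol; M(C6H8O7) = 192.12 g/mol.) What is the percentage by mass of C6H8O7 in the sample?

90.6%

Total n(NaOH) added = 0.2524 x 0.03826 = 0.009657 mol.
n(HNO3) used = 0.3306 x 0.02424 = 0.008014 mol, which equals the excess n(NaOH).
So n(NaOH) consumed by the sample = 0.009657 - 0.008014 = 0.001643 mol.
n(C6H8O7) = 0.001643 / 3 = 0.0005477 mol.
mass C6H8O7 = 0.0005477 x 192.12 = 0.1052 g, so %C6H8O7 = 0.1052/0.1162 x 100 = 90.6%.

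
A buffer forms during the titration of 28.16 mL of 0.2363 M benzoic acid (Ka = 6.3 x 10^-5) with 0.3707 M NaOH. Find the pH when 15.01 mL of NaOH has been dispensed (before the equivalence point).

Initial n(C6H5COOH) = 0.2363 x 0.02816 = 0.006654 mol.
n(NaOH) added = 0.3707 x 0.01501 = 0.005564 mol, converting that many moles of C6H5COOH to C6H5COO-.
Remaining n(C6H5COOH) = 0.001090 mol; n(C6H5COO-) = 0.005564 mol.
By Henderson-Hasselbalch, pH = pKa + log([A^-]/[HA]) = 4.20 + log(0.005564/0.001090) = 4.20 + (+0.71) = 4.91.

4.91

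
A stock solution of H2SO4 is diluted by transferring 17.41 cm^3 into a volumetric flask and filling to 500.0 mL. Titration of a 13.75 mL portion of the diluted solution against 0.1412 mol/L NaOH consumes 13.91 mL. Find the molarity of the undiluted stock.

2.05 M

n(NaOH) = 0.1412 x 0.01391 = 0.001964 mol.
n(H2SO4) in the aliquot = 0.001964 x 1/2 = 0.0009820 mol.
[diluted H2SO4] = 0.0009820 / 0.01375 = 0.07142 M.
Dilution factor = 500.0/17.41 = 28.72, so [stock] = 0.07142 x 28.72 = 2.05 M.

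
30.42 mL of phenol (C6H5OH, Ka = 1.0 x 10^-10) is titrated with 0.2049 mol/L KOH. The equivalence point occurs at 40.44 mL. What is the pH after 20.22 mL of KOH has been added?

10.00

20.22 mL is exactly half the equivalence volume (40.44/2), i.e. the half-equivalence point.
There, n(HA) = n(A^-), so pH = pKa = -log(1.0 x 10^-10) = 10.00.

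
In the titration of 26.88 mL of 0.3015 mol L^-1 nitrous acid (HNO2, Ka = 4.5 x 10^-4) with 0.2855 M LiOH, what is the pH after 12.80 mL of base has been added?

3.26

Initial n(HNO2) = 0.3015 x 0.02688 = 0.008104 mol.
n(LiOH) added = 0.2855 x 0.01280 = 0.003654 mol, converting that many moles of HNO2 to NO2-.
Remaining n(HNO2) = 0.004450 mol; n(NO2-) = 0.003654 mol.
By Henderson-Hasselbalch, pH = pKa + log([A^-]/[HA]) = 3.35 + log(0.003654/0.004450) = 3.35 + (-0.09) = 3.26.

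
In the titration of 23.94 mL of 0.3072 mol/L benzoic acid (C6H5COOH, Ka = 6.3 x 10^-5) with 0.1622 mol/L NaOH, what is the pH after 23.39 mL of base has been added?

Initial n(C6H5COOH) = 0.3072 x 0.02394 = 0.007354 mol.
n(NaOH) added = 0.1622 x 0.02339 = 0.003794 mol, converting that many moles of C6H5COOH to C6H5COO-.
Remaining n(C6H5COOH) = 0.003561 mol; n(C6H5COO-) = 0.003794 mol.
By Henderson-Hasselbalch, pH = pKa + log([A^-]/[HA]) = 4.20 + log(0.003794/0.003561) = 4.20 + (+0.03) = 4.23.

4.23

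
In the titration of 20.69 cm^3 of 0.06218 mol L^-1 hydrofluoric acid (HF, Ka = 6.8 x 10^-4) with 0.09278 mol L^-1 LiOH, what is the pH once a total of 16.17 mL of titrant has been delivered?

n(acid) = 0.06218 x 0.02069 = 0.001287 mol; n(LiOH) added = 0.09278 x 0.01617 = 0.001500 mol.
Base is in excess by 0.001500 - 0.001287 = 0.0002137 mol in a total volume of 0.03686 L.
[OH^-] = 0.0002137/0.03686 = 0.005799 M, so pOH = 2.24 and pH = 14.00 - 2.24 = 11.76.

11.76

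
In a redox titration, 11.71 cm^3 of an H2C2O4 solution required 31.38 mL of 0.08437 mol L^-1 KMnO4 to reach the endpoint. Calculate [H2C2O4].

0.565 M

n(KMnO4) = 0.08437 x 0.03138 = 0.002648 mol.
From the balanced equation, 2 mol KMnO4 reacts with 5 mol H2C2O4, so n(H2C2O4) = 0.002648 x 5/2 = 0.006619 mol.
[H2C2O4] = 0.006619 / 0.01171 L = 0.565 M.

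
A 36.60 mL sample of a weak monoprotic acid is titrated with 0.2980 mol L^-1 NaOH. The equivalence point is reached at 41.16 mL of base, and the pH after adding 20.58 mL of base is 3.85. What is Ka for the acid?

1.4 x 10^-4

20.58 mL is half of the equivalence volume, so this is the half-equivalence point where [HA] = [A^-].
At half-equivalence pH = pKa, so pKa = 3.85.
Ka = 10^(-3.85) = 1.4 x 10^-4.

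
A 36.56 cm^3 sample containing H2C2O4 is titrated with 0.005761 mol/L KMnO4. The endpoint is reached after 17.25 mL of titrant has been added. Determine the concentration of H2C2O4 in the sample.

0.00680 M

n(KMnO4) = 0.005761 x 0.01725 = 9.938e-5 mol.
From the balanced equation, 2 mol KMnO4 reacts with 5 mol H2C2O4, so n(H2C2O4) = 9.938e-5 x 5/2 = 0.0002484 mol.
[H2C2O4] = 0.0002484 / 0.03656 L = 0.00680 M.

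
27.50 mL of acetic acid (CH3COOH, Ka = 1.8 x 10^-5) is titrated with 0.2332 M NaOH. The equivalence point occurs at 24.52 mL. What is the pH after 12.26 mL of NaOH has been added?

12.26 mL is exactly half the equivalence volume (24.52/2), i.e. the half-equivalence point.
There, n(HA) = n(A^-), so pH = pKa = -log(1.8 x 10^-5) = 4.74.

4.74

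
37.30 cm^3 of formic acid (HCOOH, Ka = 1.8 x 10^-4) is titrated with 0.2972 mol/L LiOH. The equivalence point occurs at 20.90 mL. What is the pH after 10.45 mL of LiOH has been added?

10.45 mL is exactly half the equivalence volume (20.90/2), i.e. the half-equivalence point.
There, n(HA) = n(A^-), so pH = pKa = -log(1.8 x 10^-4) = 3.74.

3.74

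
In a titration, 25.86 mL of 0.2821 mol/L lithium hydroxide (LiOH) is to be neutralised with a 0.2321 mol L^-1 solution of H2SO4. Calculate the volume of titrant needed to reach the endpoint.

n(LiOH) = 0.2821 mol/L x 0.02586 L = 0.007295 mol.
The neutralisation is 2 LiOH : 1 H2SO4, so n(H2SO4) = 0.007295 x 1/2 = 0.003648 mol.
V(H2SO4) = 0.003648 / 0.2321 = 0.01572 L = 15.7 mL.

15.7 mL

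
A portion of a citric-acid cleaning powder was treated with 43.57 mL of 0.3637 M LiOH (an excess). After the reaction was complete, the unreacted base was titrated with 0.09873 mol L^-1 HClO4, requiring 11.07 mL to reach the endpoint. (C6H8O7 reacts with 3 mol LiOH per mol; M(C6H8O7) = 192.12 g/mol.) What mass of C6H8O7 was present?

0.945 g

Total n(LiOH) added = 0.3637 x 0.04357 = 0.01585 mol.
n(HClO4) used = 0.09873 x 0.01107 = 0.001093 mol, which equals the excess n(LiOH).
So n(LiOH) consumed by the sample = 0.01585 - 0.001093 = 0.01475 mol.
n(C6H8O7) = 0.01475 / 3 = 0.004918 mol.
mass = 0.004918 mol x 192.12 g/mol = 0.945 g.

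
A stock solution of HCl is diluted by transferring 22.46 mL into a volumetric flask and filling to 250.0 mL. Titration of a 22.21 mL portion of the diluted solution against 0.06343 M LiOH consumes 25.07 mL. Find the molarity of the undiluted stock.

0.797 M

n(LiOH) = 0.06343 x 0.02507 = 0.001590 mol.
n(HCl) in the aliquot = 0.001590 mol.
[diluted HCl] = 0.001590 / 0.02221 = 0.07160 M.
Dilution factor = 250.0/22.46 = 11.13, so [stock] = 0.07160 x 11.13 = 0.797 M.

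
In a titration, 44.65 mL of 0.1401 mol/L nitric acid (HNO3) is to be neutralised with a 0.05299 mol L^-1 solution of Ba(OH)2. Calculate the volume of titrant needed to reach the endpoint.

n(HNO3) = 0.1401 mol/L x 0.04465 L = 0.006255 mol.
The neutralisation is 2 HNO3 : 1 Ba(OH)2, so n(Ba(OH)2) = 0.006255 x 1/2 = 0.003128 mol.
V(Ba(OH)2) = 0.003128 / 0.05299 = 0.05902 L = 59.0 mL.

59.0 mL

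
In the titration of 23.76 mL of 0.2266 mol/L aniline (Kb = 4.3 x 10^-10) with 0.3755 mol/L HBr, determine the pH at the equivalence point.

n(C6H5NH2) = 0.2266 x 0.02376 = 0.005384 mol; V(HBr) at equivalence = 0.005384/0.3755 = 0.01434 L.
At equivalence the base is fully converted to C6H5NH3+; total volume = 0.03810 L, so [C6H5NH3+] = 0.005384/0.03810 = 0.1413 M.
Ka(C6H5NH3+) = Kw/Kb = 1.0e-14 / 4.3 x 10^-10 = 2.33e-5.
[H^+] = sqrt(Ka x [C6H5NH3+]) = sqrt(2.33e-5 x 0.1413) = 0.00181 M.
pH = -log(0.00181) = 2.74.

2.74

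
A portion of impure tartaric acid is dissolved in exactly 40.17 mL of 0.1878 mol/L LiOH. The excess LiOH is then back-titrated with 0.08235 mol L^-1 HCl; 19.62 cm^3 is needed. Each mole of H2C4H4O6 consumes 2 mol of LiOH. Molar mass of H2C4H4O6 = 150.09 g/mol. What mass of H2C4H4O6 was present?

Total n(LiOH) added = 0.1878 x 0.04017 = 0.007544 mol.
n(HCl) used = 0.08235 x 0.01962 = 0.001616 mol, which equals the excess n(LiOH).
So n(LiOH) consumed by the sample = 0.007544 - 0.001616 = 0.005928 mol.
n(H2C4H4O6) = 0.005928 / 2 = 0.002964 mol.
mass = 0.002964 mol x 150.09 g/mol = 0.445 g.

0.445 g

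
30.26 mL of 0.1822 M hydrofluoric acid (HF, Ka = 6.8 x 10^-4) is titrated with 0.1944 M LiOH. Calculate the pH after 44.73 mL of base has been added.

12.63

n(acid) = 0.1822 x 0.03026 = 0.005513 mol; n(LiOH) added = 0.1944 x 0.04473 = 0.008696 mol.
Base is in excess by 0.008696 - 0.005513 = 0.003182 mol in a total volume of 0.07499 L.
[OH^-] = 0.003182/0.07499 = 0.04243 M, so pOH = 1.37 and pH = 14.00 - 1.37 = 12.63.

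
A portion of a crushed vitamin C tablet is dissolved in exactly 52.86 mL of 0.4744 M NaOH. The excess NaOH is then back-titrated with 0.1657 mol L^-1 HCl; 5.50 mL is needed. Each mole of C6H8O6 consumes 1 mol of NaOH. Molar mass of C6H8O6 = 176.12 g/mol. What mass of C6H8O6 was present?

Total n(NaOH) added = 0.4744 x 0.05286 = 0.02508 mol.
n(HCl) used = 0.1657 x 0.005500 = 0.0009113 mol, which equals the excess n(NaOH).
So n(NaOH) consumed by the sample = 0.02508 - 0.0009113 = 0.02417 mol.
n(C6H8O6) = 0.02417 / 1 = 0.02417 mol.
mass = 0.02417 mol x 176.12 g/mol = 4.26 g.

4.26 g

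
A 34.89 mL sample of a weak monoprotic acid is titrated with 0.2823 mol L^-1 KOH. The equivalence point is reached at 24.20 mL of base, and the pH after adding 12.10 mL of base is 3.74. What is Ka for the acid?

12.10 mL is half of the equivalence volume, so this is the half-equivalence point where [HA] = [A^-].
At half-equivalence pH = pKa, so pKa = 3.74.
Ka = 10^(-3.74) = 1.8 x 10^-4.

1.8 x 10^-4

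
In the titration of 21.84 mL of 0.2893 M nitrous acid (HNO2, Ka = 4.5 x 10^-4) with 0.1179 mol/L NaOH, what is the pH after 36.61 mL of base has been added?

3.68

Initial n(HNO2) = 0.2893 x 0.02184 = 0.006318 mol.
n(NaOH) added = 0.1179 x 0.03661 = 0.004316 mol, converting that many moles of HNO2 to NO2-.
Remaining n(HNO2) = 0.002002 mol; n(NO2-) = 0.004316 mol.
By Henderson-Hasselbalch, pH = pKa + log([A^-]/[HA]) = 3.35 + log(0.004316/0.002002) = 3.35 + (+0.33) = 3.68.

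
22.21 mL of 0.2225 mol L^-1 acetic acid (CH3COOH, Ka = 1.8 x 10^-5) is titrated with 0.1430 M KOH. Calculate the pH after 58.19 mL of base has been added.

12.62

n(acid) = 0.2225 x 0.02221 = 0.004942 mol; n(KOH) added = 0.1430 x 0.05819 = 0.008321 mol.
Base is in excess by 0.008321 - 0.004942 = 0.003379 mol in a total volume of 0.08040 L.
[OH^-] = 0.003379/0.08040 = 0.04203 M, so pOH = 1.38 and pH = 14.00 - 1.38 = 12.62.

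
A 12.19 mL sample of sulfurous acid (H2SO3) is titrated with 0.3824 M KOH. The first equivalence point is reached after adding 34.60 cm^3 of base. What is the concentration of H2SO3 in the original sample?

1.09 M

n(KOH) = 0.3824 x 0.03460 = 0.01323 mol.
At the first equivalence point, 1 mol OH^- react per mol H2SO3, so n(H2SO3) = 0.01323 / 1 = 0.01323 mol.
[H2SO3] = 0.01323 / 0.01219 L = 1.09 M.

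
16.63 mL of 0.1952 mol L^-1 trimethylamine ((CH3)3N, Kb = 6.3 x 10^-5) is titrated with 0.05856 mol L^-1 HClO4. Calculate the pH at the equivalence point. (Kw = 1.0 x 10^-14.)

5.57

n((CH3)3N) = 0.1952 x 0.01663 = 0.003246 mol; V(HClO4) at equivalence = 0.003246/0.05856 = 0.05543 L.
At equivalence the base is fully converted to (CH3)3NH+; total volume = 0.07206 L, so [(CH3)3NH+] = 0.003246/0.07206 = 0.04505 M.
Ka((CH3)3NH+) = Kw/Kb = 1.0e-14 / 6.3 x 10^-5 = 1.59e-10.
[H^+] = sqrt(Ka x [(CH3)3NH+]) = sqrt(1.59e-10 x 0.04505) = 2.67e-6 M.
pH = -log(2.67e-6) = 5.57.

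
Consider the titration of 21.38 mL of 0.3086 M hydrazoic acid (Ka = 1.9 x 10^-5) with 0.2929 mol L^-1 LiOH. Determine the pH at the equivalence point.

8.95

n(HN3) = 0.3086 x 0.02138 = 0.006598 mol; V(LiOH) at equivalence = 0.006598/0.2929 = 0.02253 L.
At equivalence all the acid is converted to N3-; total volume = 0.02138 + 0.02253 = 0.04391 L, so [N3-] = 0.006598/0.04391 = 0.1503 M.
Kb = Kw/Ka = 1.0e-14 / 1.9 x 10^-5 = 5.26e-10.
[OH^-] = sqrt(Kb x [N3-]) = sqrt(5.26e-10 x 0.1503) = 8.89e-6 M.
pOH = 5.05, so pH = 14.00 - 5.05 = 8.95.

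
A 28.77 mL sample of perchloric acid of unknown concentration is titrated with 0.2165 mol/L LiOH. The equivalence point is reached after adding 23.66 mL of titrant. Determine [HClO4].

0.178 M

n(LiOH) delivered = 0.2165 x 0.02366 = 0.005122 mol.
For a 1:1 reaction, n(HClO4) = 0.005122 mol.
[HClO4] = 0.005122 mol / 0.02877 L = 0.178 M.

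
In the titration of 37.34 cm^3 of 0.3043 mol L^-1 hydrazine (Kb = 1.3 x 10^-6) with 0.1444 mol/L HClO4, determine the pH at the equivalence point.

4.56

n(N2H4) = 0.3043 x 0.03734 = 0.01136 mol; V(HClO4) at equivalence = 0.01136/0.1444 = 0.07869 L.
At equivalence the base is fully converted to N2H5+; total volume = 0.1160 L, so [N2H5+] = 0.01136/0.1160 = 0.09793 M.
Ka(N2H5+) = Kw/Kb = 1.0e-14 / 1.3 x 10^-6 = 7.69e-9.
[H^+] = sqrt(Ka x [N2H5+]) = sqrt(7.69e-9 x 0.09793) = 2.74e-5 M.
pH = -log(2.74e-5) = 4.56.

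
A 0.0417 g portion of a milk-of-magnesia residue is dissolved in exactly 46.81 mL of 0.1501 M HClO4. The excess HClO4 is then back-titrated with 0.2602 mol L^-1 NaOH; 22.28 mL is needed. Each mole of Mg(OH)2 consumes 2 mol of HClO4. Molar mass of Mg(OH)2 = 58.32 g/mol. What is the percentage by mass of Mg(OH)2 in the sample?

Total n(HClO4) added = 0.1501 x 0.04681 = 0.007026 mol.
n(NaOH) used = 0.2602 x 0.02228 = 0.005797 mol, which equals the excess n(HClO4).
So n(HClO4) consumed by the sample = 0.007026 - 0.005797 = 0.001229 mol.
n(Mg(OH)2) = 0.001229 / 2 = 0.0006145 mol.
mass Mg(OH)2 = 0.0006145 x 58.32 = 0.03584 g, so %Mg(OH)2 = 0.03584/0.0417 x 100 = 85.9%.

85.9%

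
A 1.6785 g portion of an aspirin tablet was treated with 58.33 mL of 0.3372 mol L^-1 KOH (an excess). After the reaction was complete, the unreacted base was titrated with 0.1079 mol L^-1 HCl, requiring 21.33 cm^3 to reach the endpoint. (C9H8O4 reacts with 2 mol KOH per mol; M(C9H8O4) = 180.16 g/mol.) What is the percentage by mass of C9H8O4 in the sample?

Total n(KOH) added = 0.3372 x 0.05833 = 0.01967 mol.
n(HCl) used = 0.1079 x 0.02133 = 0.002302 mol, which equals the excess n(KOH).
So n(KOH) consumed by the sample = 0.01967 - 0.002302 = 0.01737 mol.
n(C9H8O4) = 0.01737 / 2 = 0.008684 mol.
mass C9H8O4 = 0.008684 x 180.16 = 1.564 g, so %C9H8O4 = 1.564/1.6785 x 100 = 93.2%.

93.2%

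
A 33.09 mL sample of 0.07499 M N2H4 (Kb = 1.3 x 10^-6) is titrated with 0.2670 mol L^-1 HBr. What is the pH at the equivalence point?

n(N2H4) = 0.07499 x 0.03309 = 0.002481 mol; V(HBr) at equivalence = 0.002481/0.2670 = 0.009294 L.
At equivalence the base is fully converted to N2H5+; total volume = 0.04238 L, so [N2H5+] = 0.002481/0.04238 = 0.05855 M.
Ka(N2H5+) = Kw/Kb = 1.0e-14 / 1.3 x 10^-6 = 7.69e-9.
[H^+] = sqrt(Ka x [N2H5+]) = sqrt(7.69e-9 x 0.05855) = 2.12e-5 M.
pH = -log(2.12e-5) = 4.67.

4.67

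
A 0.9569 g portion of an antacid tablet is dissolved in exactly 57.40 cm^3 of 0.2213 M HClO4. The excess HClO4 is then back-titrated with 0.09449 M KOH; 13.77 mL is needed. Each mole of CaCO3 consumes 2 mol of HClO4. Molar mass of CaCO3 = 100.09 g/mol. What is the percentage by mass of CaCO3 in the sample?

59.6%

Total n(HClO4) added = 0.2213 x 0.05740 = 0.01270 mol.
n(KOH) used = 0.09449 x 0.01377 = 0.001301 mol, which equals the excess n(HClO4).
So n(HClO4) consumed by the sample = 0.01270 - 0.001301 = 0.01140 mol.
n(CaCO3) = 0.01140 / 2 = 0.005701 mol.
mass CaCO3 = 0.005701 x 100.09 = 0.5706 g, so %CaCO3 = 0.5706/0.9569 x 100 = 59.6%.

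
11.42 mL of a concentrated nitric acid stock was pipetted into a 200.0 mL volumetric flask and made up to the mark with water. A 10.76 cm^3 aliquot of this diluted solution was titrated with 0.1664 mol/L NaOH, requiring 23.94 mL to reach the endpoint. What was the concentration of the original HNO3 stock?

6.48 M

n(NaOH) = 0.1664 x 0.02394 = 0.003984 mol.
n(HNO3) in the aliquot = 0.003984 mol.
[diluted HNO3] = 0.003984 / 0.01076 = 0.3702 M.
Dilution factor = 200.0/11.42 = 17.51, so [stock] = 0.3702 x 17.51 = 6.48 M.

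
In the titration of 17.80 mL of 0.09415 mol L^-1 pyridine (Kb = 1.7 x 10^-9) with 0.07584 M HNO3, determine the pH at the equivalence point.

3.30

n(C5H5N) = 0.09415 x 0.01780 = 0.001676 mol; V(HNO3) at equivalence = 0.001676/0.07584 = 0.02210 L.
At equivalence the base is fully converted to C5H5NH+; total volume = 0.03990 L, so [C5H5NH+] = 0.001676/0.03990 = 0.04200 M.
Ka(C5H5NH+) = Kw/Kb = 1.0e-14 / 1.7 x 10^-9 = 5.88e-6.
[H^+] = sqrt(Ka x [C5H5NH+]) = sqrt(5.88e-6 x 0.04200) = 0.000497 M.
pH = -log(0.000497) = 3.30.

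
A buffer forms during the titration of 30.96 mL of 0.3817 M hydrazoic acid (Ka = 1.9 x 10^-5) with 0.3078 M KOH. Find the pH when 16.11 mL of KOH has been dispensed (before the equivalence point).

4.58

Initial n(HN3) = 0.3817 x 0.03096 = 0.01182 mol.
n(KOH) added = 0.3078 x 0.01611 = 0.004959 mol, converting that many moles of HN3 to N3-.
Remaining n(HN3) = 0.006859 mol; n(N3-) = 0.004959 mol.
By Henderson-Hasselbalch, pH = pKa + log([A^-]/[HA]) = 4.72 + log(0.004959/0.006859) = 4.72 + (-0.14) = 4.58.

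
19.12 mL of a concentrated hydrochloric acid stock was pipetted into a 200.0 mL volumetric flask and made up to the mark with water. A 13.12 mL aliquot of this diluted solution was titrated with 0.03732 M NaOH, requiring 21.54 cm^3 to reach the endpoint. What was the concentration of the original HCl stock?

0.641 M

n(NaOH) = 0.03732 x 0.02154 = 0.0008039 mol.
n(HCl) in the aliquot = 0.0008039 mol.
[diluted HCl] = 0.0008039 / 0.01312 = 0.06127 M.
Dilution factor = 200.0/19.12 = 10.46, so [stock] = 0.06127 x 10.46 = 0.641 M.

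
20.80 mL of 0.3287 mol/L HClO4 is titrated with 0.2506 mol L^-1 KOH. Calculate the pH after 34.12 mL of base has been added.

n(acid) = 0.3287 x 0.02080 = 0.006837 mol; n(KOH) added = 0.2506 x 0.03412 = 0.008550 mol.
Base is in excess by 0.008550 - 0.006837 = 0.001714 mol in a total volume of 0.05492 L.
[OH^-] = 0.001714/0.05492 = 0.03120 M, so pOH = 1.51 and pH = 14.00 - 1.51 = 12.49.

12.49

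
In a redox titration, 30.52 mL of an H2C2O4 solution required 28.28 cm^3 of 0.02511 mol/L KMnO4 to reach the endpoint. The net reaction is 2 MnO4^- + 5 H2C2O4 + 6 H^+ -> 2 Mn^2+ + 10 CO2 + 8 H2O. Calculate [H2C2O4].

0.0582 M

n(KMnO4) = 0.02511 x 0.02828 = 0.0007101 mol.
From the balanced equation, 2 mol KMnO4 reacts with 5 mol H2C2O4, so n(H2C2O4) = 0.0007101 x 5/2 = 0.001775 mol.
[H2C2O4] = 0.001775 / 0.03052 L = 0.0582 M.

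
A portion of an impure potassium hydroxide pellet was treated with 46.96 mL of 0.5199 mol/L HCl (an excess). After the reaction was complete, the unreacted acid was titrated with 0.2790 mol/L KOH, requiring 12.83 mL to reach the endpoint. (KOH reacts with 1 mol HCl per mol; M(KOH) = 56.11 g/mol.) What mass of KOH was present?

Total n(HCl) added = 0.5199 x 0.04696 = 0.02441 mol.
n(KOH) used = 0.2790 x 0.01283 = 0.003580 mol, which equals the excess n(HCl).
So n(HCl) consumed by the sample = 0.02441 - 0.003580 = 0.02083 mol.
n(KOH) = 0.02083 / 1 = 0.02083 mol.
mass = 0.02083 mol x 56.11 g/mol = 1.17 g.

1.17 g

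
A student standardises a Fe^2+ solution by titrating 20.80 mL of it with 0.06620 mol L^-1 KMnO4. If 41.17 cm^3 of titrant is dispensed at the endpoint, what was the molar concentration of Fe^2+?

n(KMnO4) = 0.06620 x 0.04117 = 0.002725 mol.
From the balanced equation, 1 mol KMnO4 reacts with 5 mol Fe^2+, so n(Fe^2+) = 0.002725 x 5/1 = 0.01363 mol.
[Fe^2+] = 0.01363 / 0.02080 L = 0.655 M.

0.655 M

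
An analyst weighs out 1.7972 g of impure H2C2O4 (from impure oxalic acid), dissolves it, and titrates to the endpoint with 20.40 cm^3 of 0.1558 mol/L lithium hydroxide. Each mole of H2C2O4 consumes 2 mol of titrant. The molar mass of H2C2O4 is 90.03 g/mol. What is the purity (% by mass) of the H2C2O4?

7.96%

n(LiOH) = 0.1558 x 0.02040 = 0.003178 mol.
n(H2C2O4) = 0.003178 / 2 = 0.001589 mol.
mass of H2C2O4 = 0.001589 x 90.03 = 0.1431 g.
% purity = 0.1431 / 1.7972 x 100 = 7.96%.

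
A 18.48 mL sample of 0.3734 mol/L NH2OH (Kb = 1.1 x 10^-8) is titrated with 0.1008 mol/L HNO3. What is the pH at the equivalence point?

3.57

n(NH2OH) = 0.3734 x 0.01848 = 0.006900 mol; V(HNO3) at equivalence = 0.006900/0.1008 = 0.06846 L.
At equivalence the base is fully converted to NH3OH+; total volume = 0.08694 L, so [NH3OH+] = 0.006900/0.08694 = 0.07937 M.
Ka(NH3OH+) = Kw/Kb = 1.0e-14 / 1.1 x 10^-8 = 9.09e-7.
[H^+] = sqrt(Ka x [NH3OH+]) = sqrt(9.09e-7 x 0.07937) = 0.000269 M.
pH = -log(0.000269) = 3.57.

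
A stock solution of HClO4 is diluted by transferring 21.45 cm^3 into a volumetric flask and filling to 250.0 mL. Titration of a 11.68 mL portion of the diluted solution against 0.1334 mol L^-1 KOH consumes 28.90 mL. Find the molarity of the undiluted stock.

n(KOH) = 0.1334 x 0.02890 = 0.003855 mol.
n(HClO4) in the aliquot = 0.003855 mol.
[diluted HClO4] = 0.003855 / 0.01168 = 0.3301 M.
Dilution factor = 250.0/21.45 = 11.66, so [stock] = 0.3301 x 11.66 = 3.85 M.

3.85 M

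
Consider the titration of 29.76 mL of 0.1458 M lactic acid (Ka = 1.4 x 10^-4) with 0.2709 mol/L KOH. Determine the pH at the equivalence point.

n(HC3H5O3) = 0.1458 x 0.02976 = 0.004339 mol; V(KOH) at equivalence = 0.004339/0.2709 = 0.01602 L.
At equivalence all the acid is converted to C3H5O3-; total volume = 0.02976 + 0.01602 = 0.04578 L, so [C3H5O3-] = 0.004339/0.04578 = 0.09479 M.
Kb = Kw/Ka = 1.0e-14 / 1.4 x 10^-4 = 7.14e-11.
[OH^-] = sqrt(Kb x [C3H5O3-]) = sqrt(7.14e-11 x 0.09479) = 2.60e-6 M.
pOH = 5.58, so pH = 14.00 - 5.58 = 8.42.

8.42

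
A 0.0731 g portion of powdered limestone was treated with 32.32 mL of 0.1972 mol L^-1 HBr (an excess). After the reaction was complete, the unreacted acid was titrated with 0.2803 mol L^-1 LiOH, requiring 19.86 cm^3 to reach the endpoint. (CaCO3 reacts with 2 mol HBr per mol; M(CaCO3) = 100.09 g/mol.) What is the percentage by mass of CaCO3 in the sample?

55.2%

Total n(HBr) added = 0.1972 x 0.03232 = 0.006374 mol.
n(LiOH) used = 0.2803 x 0.01986 = 0.005567 mol, which equals the excess n(HBr).
So n(HBr) consumed by the sample = 0.006374 - 0.005567 = 0.0008067 mol.
n(CaCO3) = 0.0008067 / 2 = 0.0004034 mol.
mass CaCO3 = 0.0004034 x 100.09 = 0.04037 g, so %CaCO3 = 0.04037/0.0731 x 100 = 55.2%.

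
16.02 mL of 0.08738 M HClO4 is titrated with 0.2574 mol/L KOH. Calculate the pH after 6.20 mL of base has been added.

11.95

n(acid) = 0.08738 x 0.01602 = 0.001400 mol; n(KOH) added = 0.2574 x 0.006200 = 0.001596 mol.
Base is in excess by 0.001596 - 0.001400 = 0.0001961 mol in a total volume of 0.02222 L.
[OH^-] = 0.0001961/0.02222 = 0.008823 M, so pOH = 2.05 and pH = 14.00 - 2.05 = 11.95.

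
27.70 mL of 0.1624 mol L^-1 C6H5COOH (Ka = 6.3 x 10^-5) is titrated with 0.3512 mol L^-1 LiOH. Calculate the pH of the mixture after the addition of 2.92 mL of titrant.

3.67

Initial n(C6H5COOH) = 0.1624 x 0.02770 = 0.004498 mol.
n(LiOH) added = 0.3512 x 0.002920 = 0.001026 mol, converting that many moles of C6H5COOH to C6H5COO-.
Remaining n(C6H5COOH) = 0.003473 mol; n(C6H5COO-) = 0.001026 mol.
By Henderson-Hasselbalch, pH = pKa + log([A^-]/[HA]) = 4.20 + log(0.001026/0.003473) = 4.20 + (-0.53) = 3.67.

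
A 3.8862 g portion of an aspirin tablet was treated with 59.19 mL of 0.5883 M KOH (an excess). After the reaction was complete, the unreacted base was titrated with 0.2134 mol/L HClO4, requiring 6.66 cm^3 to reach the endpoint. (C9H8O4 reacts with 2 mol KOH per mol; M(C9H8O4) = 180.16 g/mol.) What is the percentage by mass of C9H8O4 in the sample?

Total n(KOH) added = 0.5883 x 0.05919 = 0.03482 mol.
n(HClO4) used = 0.2134 x 0.006660 = 0.001421 mol, which equals the excess n(KOH).
So n(KOH) consumed by the sample = 0.03482 - 0.001421 = 0.03340 mol.
n(C9H8O4) = 0.03340 / 2 = 0.01670 mol.
mass C9H8O4 = 0.01670 x 180.16 = 3.009 g, so %C9H8O4 = 3.009/3.8862 x 100 = 77.4%.

77.4%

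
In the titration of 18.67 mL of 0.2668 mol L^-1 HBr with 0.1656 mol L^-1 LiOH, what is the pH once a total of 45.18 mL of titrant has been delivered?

12.59

n(acid) = 0.2668 x 0.01867 = 0.004981 mol; n(LiOH) added = 0.1656 x 0.04518 = 0.007482 mol.
Base is in excess by 0.007482 - 0.004981 = 0.002501 mol in a total volume of 0.06385 L.
[OH^-] = 0.002501/0.06385 = 0.03916 M, so pOH = 1.41 and pH = 14.00 - 1.41 = 12.59.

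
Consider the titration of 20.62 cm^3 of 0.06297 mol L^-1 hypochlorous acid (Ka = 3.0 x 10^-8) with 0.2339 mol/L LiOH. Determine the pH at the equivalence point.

n(HClO) = 0.06297 x 0.02062 = 0.001298 mol; V(LiOH) at equivalence = 0.001298/0.2339 = 0.005551 L.
At equivalence all the acid is converted to ClO-; total volume = 0.02062 + 0.005551 = 0.02617 L, so [ClO-] = 0.001298/0.02617 = 0.04961 M.
Kb = Kw/Ka = 1.0e-14 / 3.0 x 10^-8 = 3.33e-7.
[OH^-] = sqrt(Kb x [ClO-]) = sqrt(3.33e-7 x 0.04961) = 0.000129 M.
pOH = 3.89, so pH = 14.00 - 3.89 = 10.11.

10.11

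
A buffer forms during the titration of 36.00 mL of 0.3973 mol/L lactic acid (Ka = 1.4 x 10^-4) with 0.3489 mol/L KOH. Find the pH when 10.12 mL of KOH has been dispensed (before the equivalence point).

3.37

Initial n(HC3H5O3) = 0.3973 x 0.03600 = 0.01430 mol.
n(KOH) added = 0.3489 x 0.01012 = 0.003531 mol, converting that many moles of HC3H5O3 to C3H5O3-.
Remaining n(HC3H5O3) = 0.01077 mol; n(C3H5O3-) = 0.003531 mol.
By Henderson-Hasselbalch, pH = pKa + log([A^-]/[HA]) = 3.85 + log(0.003531/0.01077) = 3.85 + (-0.48) = 3.37.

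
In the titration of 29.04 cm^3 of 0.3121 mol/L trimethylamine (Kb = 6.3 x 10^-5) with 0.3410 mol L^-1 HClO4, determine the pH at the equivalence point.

5.29

n((CH3)3N) = 0.3121 x 0.02904 = 0.009063 mol; V(HClO4) at equivalence = 0.009063/0.3410 = 0.02658 L.
At equivalence the base is fully converted to (CH3)3NH+; total volume = 0.05562 L, so [(CH3)3NH+] = 0.009063/0.05562 = 0.1630 M.
Ka((CH3)3NH+) = Kw/Kb = 1.0e-14 / 6.3 x 10^-5 = 1.59e-10.
[H^+] = sqrt(Ka x [(CH3)3NH+]) = sqrt(1.59e-10 x 0.1630) = 5.09e-6 M.
pH = -log(5.09e-6) = 5.29.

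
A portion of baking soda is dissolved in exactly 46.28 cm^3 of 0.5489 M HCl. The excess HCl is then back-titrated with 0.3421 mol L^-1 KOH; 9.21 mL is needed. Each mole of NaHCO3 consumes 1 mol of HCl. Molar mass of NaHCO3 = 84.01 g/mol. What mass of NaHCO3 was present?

Total n(HCl) added = 0.5489 x 0.04628 = 0.02540 mol.
n(KOH) used = 0.3421 x 0.009210 = 0.003151 mol, which equals the excess n(HCl).
So n(HCl) consumed by the sample = 0.02540 - 0.003151 = 0.02225 mol.
n(NaHCO3) = 0.02225 / 1 = 0.02225 mol.
mass = 0.02225 mol x 84.01 g/mol = 1.87 g.

1.87 g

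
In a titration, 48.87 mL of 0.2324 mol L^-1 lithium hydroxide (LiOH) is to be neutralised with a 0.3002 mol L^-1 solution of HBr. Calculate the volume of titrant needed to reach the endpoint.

n(LiOH) = 0.2324 mol/L x 0.04887 L = 0.01136 mol.
At equivalence n(HBr) = n(LiOH) = 0.01136 mol.
V(HBr) = 0.01136 / 0.3002 = 0.03783 L = 37.8 mL.

37.8 mL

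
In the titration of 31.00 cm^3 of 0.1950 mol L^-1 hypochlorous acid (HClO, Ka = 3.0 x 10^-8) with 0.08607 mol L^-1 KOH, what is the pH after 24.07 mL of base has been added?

Initial n(HClO) = 0.1950 x 0.03100 = 0.006045 mol.
n(KOH) added = 0.08607 x 0.02407 = 0.002072 mol, converting that many moles of HClO to ClO-.
Remaining n(HClO) = 0.003973 mol; n(ClO-) = 0.002072 mol.
By Henderson-Hasselbalch, pH = pKa + log([A^-]/[HA]) = 7.52 + log(0.002072/0.003973) = 7.52 + (-0.28) = 7.24.

7.24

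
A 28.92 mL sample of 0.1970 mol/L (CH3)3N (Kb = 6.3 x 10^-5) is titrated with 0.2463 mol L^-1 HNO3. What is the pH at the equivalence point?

n((CH3)3N) = 0.1970 x 0.02892 = 0.005697 mol; V(HNO3) at equivalence = 0.005697/0.2463 = 0.02313 L.
At equivalence the base is fully converted to (CH3)3NH+; total volume = 0.05205 L, so [(CH3)3NH+] = 0.005697/0.05205 = 0.1095 M.
Ka((CH3)3NH+) = Kw/Kb = 1.0e-14 / 6.3 x 10^-5 = 1.59e-10.
[H^+] = sqrt(Ka x [(CH3)3NH+]) = sqrt(1.59e-10 x 0.1095) = 4.17e-6 M.
pH = -log(4.17e-6) = 5.38.

5.38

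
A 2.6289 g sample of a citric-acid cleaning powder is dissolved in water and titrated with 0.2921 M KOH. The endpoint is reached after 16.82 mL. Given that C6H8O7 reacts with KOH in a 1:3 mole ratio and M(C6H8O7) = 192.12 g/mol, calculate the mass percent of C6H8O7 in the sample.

n(KOH) = 0.2921 x 0.01682 = 0.004913 mol.
n(C6H8O7) = 0.004913 / 3 = 0.001638 mol.
mass of C6H8O7 = 0.001638 x 192.12 = 0.3146 g.
% purity = 0.3146 / 2.6289 x 100 = 12.0%.

12.0%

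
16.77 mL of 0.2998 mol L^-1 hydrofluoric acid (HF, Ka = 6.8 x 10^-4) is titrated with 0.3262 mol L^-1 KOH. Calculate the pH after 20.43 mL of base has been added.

12.64

n(acid) = 0.2998 x 0.01677 = 0.005028 mol; n(KOH) added = 0.3262 x 0.02043 = 0.006664 mol.
Base is in excess by 0.006664 - 0.005028 = 0.001637 mol in a total volume of 0.03720 L.
[OH^-] = 0.001637/0.03720 = 0.04400 M, so pOH = 1.36 and pH = 14.00 - 1.36 = 12.64.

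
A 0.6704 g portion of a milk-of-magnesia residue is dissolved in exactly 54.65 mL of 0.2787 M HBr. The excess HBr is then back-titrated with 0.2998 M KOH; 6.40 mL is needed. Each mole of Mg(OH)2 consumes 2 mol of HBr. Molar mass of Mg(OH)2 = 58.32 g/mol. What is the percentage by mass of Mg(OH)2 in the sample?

Total n(HBr) added = 0.2787 x 0.05465 = 0.01523 mol.
n(KOH) used = 0.2998 x 0.006400 = 0.001919 mol, which equals the excess n(HBr).
So n(HBr) consumed by the sample = 0.01523 - 0.001919 = 0.01331 mol.
n(Mg(OH)2) = 0.01331 / 2 = 0.006656 mol.
mass Mg(OH)2 = 0.006656 x 58.32 = 0.3882 g, so %Mg(OH)2 = 0.3882/0.6704 x 100 = 57.9%.

57.9%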